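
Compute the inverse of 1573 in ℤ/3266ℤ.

1007

gcd(3266, 1573) = 1.
By Bézout, 1573·(1007) + 3266·(-485) = 1.
So 1573·1007 ≡ 1 (mod 3266), and 1007 mod 3266 = 1007.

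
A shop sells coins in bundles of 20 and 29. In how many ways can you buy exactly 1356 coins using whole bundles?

Need nonnegative integers with 20j + 29k = 1356.
gcd(20, 29) = 1, and 20·(-13) + 29·(9) = 1.
So (j₀, k₀) = (-17628, 12204); general j = -17628 + 29t, k = 12204 - 20t.
j ≥ 0 ⇒ t ≥ 608; k ≥ 0 ⇒ t ≤ 610. That's 3 values of t.

3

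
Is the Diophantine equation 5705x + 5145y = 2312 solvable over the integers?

gcd(5705, 5145) = 35  (5705 = 1·5145 + 560, 5145 = 9·560 + 105, 560 = 5·105 + 35, 105 = 3·35).
35 does not divide 2312 (remainder 2), so no integer solutions.

no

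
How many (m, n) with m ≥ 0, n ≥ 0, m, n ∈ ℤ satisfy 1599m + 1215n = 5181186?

gcd(1599, 1215) = 3  (1599 = 1·1215 + 384, 1215 = 3·384 + 63, 384 = 6·63 + 6, 63 = 10·6 + 3, 6 = 2·3).
Back-substituting, 1599·(-193) + 1215·(254) = 3.
Scale by 1727062: one solution is (-333322966, 438673748). Reduce m mod 405: (134, 4088).
General: m = 134 + 405t, n = 4088 - 533t.
m ≥ 0 ⇒ t ≥ 0; n ≥ 0 ⇒ t ≤ 7. So t ∈ [0, 7]: 8 solutions.

8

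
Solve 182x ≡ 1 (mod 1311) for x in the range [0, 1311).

gcd(1311, 182) = 1.
By Bézout, 182×(425) + 1311×(-59) = 1.
So 182×425 ≡ 1 (mod 1311), and 425 mod 1311 = 425.

425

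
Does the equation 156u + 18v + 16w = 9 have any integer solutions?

no

gcd(156, 18) = 6  (156 = 8*18 + 12, 18 = 1*12 + 6, 12 = 2*6).
gcd(6, 16) = 2.
2 does not divide 9 (remainder 1), so no integer solutions.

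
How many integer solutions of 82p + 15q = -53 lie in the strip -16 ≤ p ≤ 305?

gcd(82, 15) = 1.
By Bézout, 82·(-2) + 15·(11) = 1.
Particular solution: (1, -9).
General solution: p = 1 + 15t, q = -9 - 82t for integer t.
-16 ≤ 1 + 15t ≤ 305 gives t ∈ [-1, 20], which is 22 values.

22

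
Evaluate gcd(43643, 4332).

19

gcd(43643, 4332):
  43643 = 10·4332 + 323
  4332 = 13·323 + 133
  323 = 2·133 + 57
  133 = 2·57 + 19
  57 = 3·19
so gcd(43643, 4332) = 19.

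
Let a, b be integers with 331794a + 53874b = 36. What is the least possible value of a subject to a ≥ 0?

gcd(331794, 53874):
  331794 = 6*53874 + 8550
  53874 = 6*8550 + 2574
  8550 = 3*2574 + 828
  2574 = 3*828 + 90
  828 = 9*90 + 18
  90 = 5*18
so gcd(331794, 53874) = 18.
18 divides 36, so solutions exist.
Back-substitute for Bézout coefficients:
  18 = 828 - 9*90
  ... = 331794*(586) + 53874*(-3609)
Scale by 36/18 = 2: (a₀, b₀) = (1172, -7218).
General solution: a = 1172 + 2993t, b = -7218 - 18433t for integer t.
a ≥ 0: smallest is 1172 mod 2993 = 1172 (at t = 0), with b = -7218.

1172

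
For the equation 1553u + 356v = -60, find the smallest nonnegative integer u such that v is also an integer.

132

gcd(1553, 356):
  1553 = 4×356 + 129
  356 = 2×129 + 98
  129 = 1×98 + 31
  98 = 3×31 + 5
  31 = 6×5 + 1
  5 = 5×1
so gcd(1553, 356) = 1.
1 divides -60, so solutions exist.
Back-substitute for Bézout coefficients:
  1 = 31 - 6×5
  ... = 1553×(69) + 356×(-301)
Scale by -60/1 = -60: (u₀, v₀) = (-4140, 18060).
General solution: u = -4140 + 356t, v = 18060 - 1553t for integer t.
u ≥ 0: smallest is -4140 mod 356 = 132 (at t = 12), with v = -576.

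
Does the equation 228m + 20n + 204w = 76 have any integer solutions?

gcd(228, 20) = 4  (228 = 11*20 + 8, 20 = 2*8 + 4, 8 = 2*4).
gcd(4, 204) = 4.
4 divides 76, so integer solutions exist.

yes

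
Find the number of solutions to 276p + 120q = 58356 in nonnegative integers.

22

gcd(276, 120) = 12.
By Bézout, 276×(-3) + 120×(7) = 12.
One solution: (1, 484).
General: p = 1 + 10t, q = 484 - 23t.
p ≥ 0 ⇒ t ≥ 0; q ≥ 0 ⇒ t ≤ 21. So t ∈ [0, 21]: 22 solutions.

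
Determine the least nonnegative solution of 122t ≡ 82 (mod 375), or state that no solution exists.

gcd(375, 122) = 1  (375 = 3*122 + 9, 122 = 13*9 + 5, 9 = 1*5 + 4, 5 = 1*4 + 1, 4 = 4*1).
1 divides 82, so solutions exist.
Back-substituting, 122*(83) + 375*(-27) = 1.
So 122*(83) ≡ 1 (mod 375); multiply by 82: t ≡ 6806 (mod 375).
Smallest nonnegative: t = 6806 mod 375 = 56.

56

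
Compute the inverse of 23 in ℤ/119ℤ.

88

gcd(119, 23) = 1.
By Bézout, 23·(-31) + 119·(6) = 1.
So 23·-31 ≡ 1 (mod 119), and -31 mod 119 = 88.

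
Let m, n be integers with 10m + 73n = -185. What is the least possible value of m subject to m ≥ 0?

18

gcd(73, 10) = 1  (73 = 7×10 + 3, 10 = 3×3 + 1, 3 = 3×1).
1 divides -185, so solutions exist.
Back-substituting, 10×(22) + 73×(-3) = 1.
Scale by -185/1 = -185: (m₀, n₀) = (-4070, 555).
General solution: m = -4070 + 73t, n = 555 - 10t for integer t.
m ≥ 0: smallest is -4070 mod 73 = 18 (at t = 56), with n = -5.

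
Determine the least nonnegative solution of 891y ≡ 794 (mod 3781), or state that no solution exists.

gcd(3781, 891):
  3781 = 4*891 + 217
  891 = 4*217 + 23
  217 = 9*23 + 10
  23 = 2*10 + 3
  10 = 3*3 + 1
  3 = 3*1
so gcd(3781, 891) = 1.
1 divides 794, so solutions exist.
Back-substitute for Bézout coefficients:
  1 = 10 - 3*3
  ... = 891*(-1150) + 3781*(271)
So 891*(-1150) ≡ 1 (mod 3781); multiply by 794: y ≡ -913100 (mod 3781).
Smallest nonnegative: y = -913100 mod 3781 = 1902.

1902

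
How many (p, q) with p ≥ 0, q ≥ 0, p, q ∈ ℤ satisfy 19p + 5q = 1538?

16

gcd(19, 5) = 1.
By Bézout, 19×(-1) + 5×(4) = 1.
One solution: (2, 300).
General: p = 2 + 5t, q = 300 - 19t.
p ≥ 0 ⇒ t ≥ 0; q ≥ 0 ⇒ t ≤ 15. So t ∈ [0, 15]: 16 solutions.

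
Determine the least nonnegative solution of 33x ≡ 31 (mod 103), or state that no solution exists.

54

gcd(103, 33) = 1  (103 = 3·33 + 4, 33 = 8·4 + 1, 4 = 4·1).
1 divides 31, so solutions exist.
Back-substituting, 33·(25) + 103·(-8) = 1.
So 33·(25) ≡ 1 (mod 103); multiply by 31: x ≡ 775 (mod 103).
Smallest nonnegative: x = 775 mod 103 = 54.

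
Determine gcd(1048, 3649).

gcd(3649, 1048):
  3649 = 3·1048 + 505
  1048 = 2·505 + 38
  505 = 13·38 + 11
  38 = 3·11 + 5
  11 = 2·5 + 1
  5 = 5·1
so gcd(3649, 1048) = 1.

1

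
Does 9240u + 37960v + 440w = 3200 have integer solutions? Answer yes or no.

yes

gcd(37960, 9240) = 40  (37960 = 4*9240 + 1000, 9240 = 9*1000 + 240, 1000 = 4*240 + 40, 240 = 6*40).
gcd(40, 440) = 40.
40 divides 3200, so integer solutions exist.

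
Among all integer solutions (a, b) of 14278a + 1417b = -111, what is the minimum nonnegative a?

gcd(14278, 1417):
  14278 = 10*1417 + 108
  1417 = 13*108 + 13
  108 = 8*13 + 4
  13 = 3*4 + 1
  4 = 4*1
so gcd(14278, 1417) = 1.
1 divides -111, so solutions exist.
Back-substitute for Bézout coefficients:
  1 = 13 - 3*4
  ... = 14278*(-328) + 1417*(3305)
Scale by -111/1 = -111: (a₀, b₀) = (36408, -366855).
General solution: a = 36408 + 1417t, b = -366855 - 14278t for integer t.
a ≥ 0: smallest is 36408 mod 1417 = 983 (at t = -25), with b = -9905.

983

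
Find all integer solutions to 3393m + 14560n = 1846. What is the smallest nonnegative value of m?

22

gcd(14560, 3393):
  14560 = 4×3393 + 988
  3393 = 3×988 + 429
  988 = 2×429 + 130
  429 = 3×130 + 39
  130 = 3×39 + 13
  39 = 3×13
so gcd(14560, 3393) = 13.
13 divides 1846, so solutions exist.
Back-substitute for Bézout coefficients:
  13 = 130 - 3×39
  ... = 3393×(-339) + 14560×(79)
Scale by 1846/13 = 142: (m₀, n₀) = (-48138, 11218).
General solution: m = -48138 + 1120t, n = 11218 - 261t for integer t.
m ≥ 0: smallest is -48138 mod 1120 = 22 (at t = 43), with n = -5.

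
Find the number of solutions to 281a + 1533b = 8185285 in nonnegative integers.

19

gcd(1533, 281) = 1  (1533 = 5*281 + 128, 281 = 2*128 + 25, 128 = 5*25 + 3, 25 = 8*3 + 1, 3 = 3*1).
Back-substituting, 281*(491) + 1533*(-90) = 1.
Scale by 8185285: one solution is (4018974935, -736675650). Reduce a mod 1533: (815, 5190).
General: a = 815 + 1533t, b = 5190 - 281t.
a ≥ 0 ⇒ t ≥ 0; b ≥ 0 ⇒ t ≤ 18. So t ∈ [0, 18]: 19 solutions.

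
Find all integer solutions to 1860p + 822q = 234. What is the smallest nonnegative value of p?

gcd(1860, 822) = 6.
6 divides 234, so solutions exist.
By Bézout, 1860·(-19) + 822·(43) = 6.
Scale by 234/6 = 39: (p₀, q₀) = (-741, 1677).
General solution: p = -741 + 137t, q = 1677 - 310t for integer t.
p ≥ 0: smallest is -741 mod 137 = 81 (at t = 6), with q = -183.

81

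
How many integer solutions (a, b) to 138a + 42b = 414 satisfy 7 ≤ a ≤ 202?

28

gcd(138, 42) = 6  (138 = 3·42 + 12, 42 = 3·12 + 6, 12 = 2·6).
Back-substituting, 138·(-3) + 42·(10) = 6.
Scale by 69: particular solution (-207, 690); reduce a mod 7: (3, 0).
General solution: a = 3 + 7t, b = 0 - 23t for integer t.
7 ≤ 3 + 7t ≤ 202 gives t ∈ [1, 28], which is 28 values.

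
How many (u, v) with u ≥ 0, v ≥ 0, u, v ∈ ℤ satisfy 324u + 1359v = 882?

0

gcd(1359, 324) = 9.
By Bézout, 324*(21) + 1359*(-5) = 9.
One solution: (95, -22).
General: u = 95 + 151t, v = -22 - 36t.
u ≥ 0 ⇒ t ≥ 0; v ≥ 0 ⇒ t ≤ -1. So t ∈ [0, -1]: 0 solutions.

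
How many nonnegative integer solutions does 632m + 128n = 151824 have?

15

gcd(632, 128) = 8  (632 = 4·128 + 120, 128 = 1·120 + 8, 120 = 15·8).
Back-substituting, 632·(-1) + 128·(5) = 8.
Scale by 18978: one solution is (-18978, 94890). Reduce m mod 16: (14, 1117).
General: m = 14 + 16t, n = 1117 - 79t.
m ≥ 0 ⇒ t ≥ 0; n ≥ 0 ⇒ t ≤ 14. So t ∈ [0, 14]: 15 solutions.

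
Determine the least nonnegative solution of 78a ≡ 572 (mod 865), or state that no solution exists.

gcd(865, 78) = 1.
1 divides 572, so solutions exist.
By Bézout, 78*(122) + 865*(-11) = 1.
So 78*(122) ≡ 1 (mod 865); multiply by 572: a ≡ 69784 (mod 865).
Smallest nonnegative: a = 69784 mod 865 = 584.

584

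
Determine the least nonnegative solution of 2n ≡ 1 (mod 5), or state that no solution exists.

3

gcd(5, 2) = 1.
1 divides 1, so solutions exist.
By Bézout, 2·(-2) + 5·(1) = 1.
So 2·(-2) ≡ 1 (mod 5); multiply by 1: n ≡ -2 (mod 5).
Smallest nonnegative: n = -2 mod 5 = 3.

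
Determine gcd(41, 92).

1

gcd(92, 41) = 1  (92 = 2·41 + 10, 41 = 4·10 + 1, 10 = 10·1).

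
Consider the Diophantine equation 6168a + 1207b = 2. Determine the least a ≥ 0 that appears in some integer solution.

gcd(6168, 1207):
  6168 = 5*1207 + 133
  1207 = 9*133 + 10
  133 = 13*10 + 3
  10 = 3*3 + 1
  3 = 3*1
so gcd(6168, 1207) = 1.
1 divides 2, so solutions exist.
Back-substitute for Bézout coefficients:
  1 = 10 - 3*3
  ... = 6168*(-363) + 1207*(1855)
Scale by 2/1 = 2: (a₀, b₀) = (-726, 3710).
General solution: a = -726 + 1207t, b = 3710 - 6168t for integer t.
a ≥ 0: smallest is -726 mod 1207 = 481 (at t = 1), with b = -2458.

481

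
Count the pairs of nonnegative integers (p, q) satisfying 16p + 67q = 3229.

3

gcd(67, 16) = 1.
By Bézout, 16×(21) + 67×(-5) = 1.
One solution: (5, 47).
General: p = 5 + 67t, q = 47 - 16t.
p ≥ 0 ⇒ t ≥ 0; q ≥ 0 ⇒ t ≤ 2. So t ∈ [0, 2]: 3 solutions.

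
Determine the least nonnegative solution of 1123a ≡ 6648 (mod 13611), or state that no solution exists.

4551

gcd(13611, 1123):
  13611 = 12×1123 + 135
  1123 = 8×135 + 43
  135 = 3×43 + 6
  43 = 7×6 + 1
  6 = 6×1
so gcd(13611, 1123) = 1.
1 divides 6648, so solutions exist.
Back-substitute for Bézout coefficients:
  1 = 43 - 7×6
  ... = 1123×(2218) + 13611×(-183)
So 1123×(2218) ≡ 1 (mod 13611); multiply by 6648: a ≡ 14745264 (mod 13611).
Smallest nonnegative: a = 14745264 mod 13611 = 4551.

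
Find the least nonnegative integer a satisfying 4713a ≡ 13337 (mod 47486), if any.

gcd(47486, 4713) = 1  (47486 = 10·4713 + 356, 4713 = 13·356 + 85, 356 = 4·85 + 16, 85 = 5·16 + 5, 16 = 3·5 + 1, 5 = 5·1).
1 divides 13337, so solutions exist.
Back-substituting, 4713·(-8937) + 47486·(887) = 1.
So 4713·(-8937) ≡ 1 (mod 47486); multiply by 13337: a ≡ -119192769 (mod 47486).
Smallest nonnegative: a = -119192769 mod 47486 = 44577.

44577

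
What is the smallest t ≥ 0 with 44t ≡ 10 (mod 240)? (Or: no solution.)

no solution

gcd(240, 44) = 4.
4 does not divide 10, so the congruence has no solution.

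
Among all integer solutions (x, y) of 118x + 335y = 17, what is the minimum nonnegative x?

gcd(335, 118):
  335 = 2*118 + 99
  118 = 1*99 + 19
  99 = 5*19 + 4
  19 = 4*4 + 3
  4 = 1*3 + 1
  3 = 3*1
so gcd(335, 118) = 1.
1 divides 17, so solutions exist.
Back-substitute for Bézout coefficients:
  1 = 4 - 1*3
  ... = 118*(-88) + 335*(31)
Scale by 17/1 = 17: (x₀, y₀) = (-1496, 527).
General solution: x = -1496 + 335t, y = 527 - 118t for integer t.
x ≥ 0: smallest is -1496 mod 335 = 179 (at t = 5), with y = -63.

179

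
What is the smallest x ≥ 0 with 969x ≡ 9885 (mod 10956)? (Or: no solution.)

1921

gcd(10956, 969) = 3.
3 divides 9885, so solutions exist.
By Bézout, 969·(-701) + 10956·(62) = 3.
So 969·(-701) ≡ 3 (mod 10956); multiply by 3295: x ≡ -2309795 (mod 3652).
Smallest nonnegative: x = -2309795 mod 3652 = 1921.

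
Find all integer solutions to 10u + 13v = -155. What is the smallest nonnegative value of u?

4

gcd(13, 10) = 1.
1 divides -155, so solutions exist.
By Bézout, 10×(4) + 13×(-3) = 1.
Scale by -155/1 = -155: (u₀, v₀) = (-620, 465).
General solution: u = -620 + 13t, v = 465 - 10t for integer t.
u ≥ 0: smallest is -620 mod 13 = 4 (at t = 48), with v = -15.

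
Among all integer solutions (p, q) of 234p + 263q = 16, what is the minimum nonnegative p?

72

gcd(263, 234) = 1.
1 divides 16, so solutions exist.
By Bézout, 234·(-127) + 263·(113) = 1.
Scale by 16/1 = 16: (p₀, q₀) = (-2032, 1808).
General solution: p = -2032 + 263t, q = 1808 - 234t for integer t.
p ≥ 0: smallest is -2032 mod 263 = 72 (at t = 8), with q = -64.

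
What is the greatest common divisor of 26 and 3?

1

gcd(26, 3):
  26 = 8·3 + 2
  3 = 1·2 + 1
  2 = 2·1
so gcd(26, 3) = 1.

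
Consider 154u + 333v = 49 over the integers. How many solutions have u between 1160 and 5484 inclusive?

13

gcd(333, 154) = 1.
By Bézout, 154*(-80) + 333*(37) = 1.
Particular solution: (76, -35).
General solution: u = 76 + 333t, v = -35 - 154t for integer t.
1160 ≤ 76 + 333t ≤ 5484 gives t ∈ [4, 16], which is 13 values.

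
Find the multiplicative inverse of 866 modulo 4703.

gcd(4703, 866):
  4703 = 5·866 + 373
  866 = 2·373 + 120
  373 = 3·120 + 13
  120 = 9·13 + 3
  13 = 4·3 + 1
  3 = 3·1
so gcd(4703, 866) = 1.
Back-substitute for Bézout coefficients:
  1 = 13 - 4·3
  ... = 866·(-1450) + 4703·(267)
So 866·-1450 ≡ 1 (mod 4703), and -1450 mod 4703 = 3253.

3253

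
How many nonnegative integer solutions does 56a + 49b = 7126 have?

gcd(56, 49):
  56 = 1·49 + 7
  49 = 7·7
so gcd(56, 49) = 7.
Back-substitute for Bézout coefficients:
  7 = 56 - 1·49
  ... = 56·(1) + 49·(-1)
Scale by 1018: one solution is (1018, -1018). Reduce a mod 7: (3, 142).
General: a = 3 + 7t, b = 142 - 8t.
a ≥ 0 ⇒ t ≥ 0; b ≥ 0 ⇒ t ≤ 17. So t ∈ [0, 17]: 18 solutions.

18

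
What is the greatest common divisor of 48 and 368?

16

gcd(368, 48) = 16  (368 = 7×48 + 32, 48 = 1×32 + 16, 32 = 2×16).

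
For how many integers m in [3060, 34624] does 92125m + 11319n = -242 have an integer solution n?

31

gcd(92125, 11319) = 11  (92125 = 8*11319 + 1573, 11319 = 7*1573 + 308, 1573 = 5*308 + 33, 308 = 9*33 + 11, 33 = 3*11).
Back-substituting, 92125*(-331) + 11319*(2694) = 11.
Scale by -22: particular solution (7282, -59268); reduce m mod 1029: (79, -643).
General solution: m = 79 + 1029t, n = -643 - 8375t for integer t.
3060 ≤ 79 + 1029t ≤ 34624 gives t ∈ [3, 33], which is 31 values.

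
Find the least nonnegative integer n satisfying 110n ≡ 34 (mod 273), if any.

179

gcd(273, 110) = 1.
1 divides 34, so solutions exist.
By Bézout, 110·(-67) + 273·(27) = 1.
So 110·(-67) ≡ 1 (mod 273); multiply by 34: n ≡ -2278 (mod 273).
Smallest nonnegative: n = -2278 mod 273 = 179.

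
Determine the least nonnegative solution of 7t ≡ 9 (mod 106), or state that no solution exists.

77

gcd(106, 7) = 1.
1 divides 9, so solutions exist.
By Bézout, 7*(-15) + 106*(1) = 1.
So 7*(-15) ≡ 1 (mod 106); multiply by 9: t ≡ -135 (mod 106).
Smallest nonnegative: t = -135 mod 106 = 77.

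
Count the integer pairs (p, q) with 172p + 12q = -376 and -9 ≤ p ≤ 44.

gcd(172, 12) = 4  (172 = 14*12 + 4, 12 = 3*4).
Back-substituting, 172*(1) + 12*(-14) = 4.
Scale by -94: particular solution (-94, 1316); reduce p mod 3: (2, -60).
General solution: p = 2 + 3t, q = -60 - 43t for integer t.
-9 ≤ 2 + 3t ≤ 44 gives t ∈ [-3, 14], which is 18 values.

18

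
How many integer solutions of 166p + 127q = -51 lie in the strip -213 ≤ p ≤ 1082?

10

gcd(166, 127) = 1  (166 = 1·127 + 39, 127 = 3·39 + 10, 39 = 3·10 + 9, 10 = 1·9 + 1, 9 = 9·1).
Back-substituting, 166·(-13) + 127·(17) = 1.
Scale by -51: particular solution (663, -867); reduce p mod 127: (28, -37).
General solution: p = 28 + 127t, q = -37 - 166t for integer t.
-213 ≤ 28 + 127t ≤ 1082 gives t ∈ [-1, 8], which is 10 values.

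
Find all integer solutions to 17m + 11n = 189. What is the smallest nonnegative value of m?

gcd(17, 11):
  17 = 1·11 + 6
  11 = 1·6 + 5
  6 = 1·5 + 1
  5 = 5·1
so gcd(17, 11) = 1.
1 divides 189, so solutions exist.
Back-substitute for Bézout coefficients:
  1 = 6 - 1·5
  ... = 17·(2) + 11·(-3)
Scale by 189/1 = 189: (m₀, n₀) = (378, -567).
General solution: m = 378 + 11t, n = -567 - 17t for integer t.
m ≥ 0: smallest is 378 mod 11 = 4 (at t = -34), with n = 11.

4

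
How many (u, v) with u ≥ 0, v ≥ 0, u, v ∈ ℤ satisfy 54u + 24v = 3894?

18

gcd(54, 24):
  54 = 2*24 + 6
  24 = 4*6
so gcd(54, 24) = 6.
Back-substitute for Bézout coefficients:
  6 = 54 - 2*24
  ... = 54*(1) + 24*(-2)
Scale by 649: one solution is (649, -1298). Reduce u mod 4: (1, 160).
General: u = 1 + 4t, v = 160 - 9t.
u ≥ 0 ⇒ t ≥ 0; v ≥ 0 ⇒ t ≤ 17. So t ∈ [0, 17]: 18 solutions.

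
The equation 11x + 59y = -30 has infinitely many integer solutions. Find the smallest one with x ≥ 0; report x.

8

gcd(59, 11) = 1  (59 = 5·11 + 4, 11 = 2·4 + 3, 4 = 1·3 + 1, 3 = 3·1).
1 divides -30, so solutions exist.
Back-substituting, 11·(-16) + 59·(3) = 1.
Scale by -30/1 = -30: (x₀, y₀) = (480, -90).
General solution: x = 480 + 59t, y = -90 - 11t for integer t.
x ≥ 0: smallest is 480 mod 59 = 8 (at t = -8), with y = -2.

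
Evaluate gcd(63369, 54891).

27

gcd(63369, 54891):
  63369 = 1·54891 + 8478
  54891 = 6·8478 + 4023
  8478 = 2·4023 + 432
  4023 = 9·432 + 135
  432 = 3·135 + 27
  135 = 5·27
so gcd(63369, 54891) = 27.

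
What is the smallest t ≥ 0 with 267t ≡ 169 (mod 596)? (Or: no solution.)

331

gcd(596, 267):
  596 = 2·267 + 62
  267 = 4·62 + 19
  62 = 3·19 + 5
  19 = 3·5 + 4
  5 = 1·4 + 1
  4 = 4·1
so gcd(596, 267) = 1.
1 divides 169, so solutions exist.
Back-substitute for Bézout coefficients:
  1 = 5 - 1·4
  ... = 267·(-125) + 596·(56)
So 267·(-125) ≡ 1 (mod 596); multiply by 169: t ≡ -21125 (mod 596).
Smallest nonnegative: t = -21125 mod 596 = 331.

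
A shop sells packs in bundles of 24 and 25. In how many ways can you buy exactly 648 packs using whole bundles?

Need nonnegative integers with 24j + 25k = 648.
gcd(24, 25) = 1, and 24·(-1) + 25·(1) = 1.
So (j₀, k₀) = (-648, 648); general j = -648 + 25t, k = 648 - 24t.
j ≥ 0 ⇒ t ≥ 26; k ≥ 0 ⇒ t ≤ 27. That's 2 values of t.

2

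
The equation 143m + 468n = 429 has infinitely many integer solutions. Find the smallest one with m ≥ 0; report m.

gcd(468, 143):
  468 = 3*143 + 39
  143 = 3*39 + 26
  39 = 1*26 + 13
  26 = 2*13
so gcd(468, 143) = 13.
13 divides 429, so solutions exist.
Back-substitute for Bézout coefficients:
  13 = 39 - 1*26
  ... = 143*(-13) + 468*(4)
Scale by 429/13 = 33: (m₀, n₀) = (-429, 132).
General solution: m = -429 + 36t, n = 132 - 11t for integer t.
m ≥ 0: smallest is -429 mod 36 = 3 (at t = 12), with n = 0.

3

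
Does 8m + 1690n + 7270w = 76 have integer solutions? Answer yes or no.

gcd(1690, 8) = 2  (1690 = 211*8 + 2, 8 = 4*2).
gcd(2, 7270) = 2.
2 divides 76, so integer solutions exist.

yes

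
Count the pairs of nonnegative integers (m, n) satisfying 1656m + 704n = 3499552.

24

gcd(1656, 704) = 8.
By Bézout, 1656*(-17) + 704*(40) = 8.
One solution: (68, 4811).
General: m = 68 + 88t, n = 4811 - 207t.
m ≥ 0 ⇒ t ≥ 0; n ≥ 0 ⇒ t ≤ 23. So t ∈ [0, 23]: 24 solutions.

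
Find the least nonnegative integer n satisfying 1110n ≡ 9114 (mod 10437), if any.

2058

gcd(10437, 1110):
  10437 = 9·1110 + 447
  1110 = 2·447 + 216
  447 = 2·216 + 15
  216 = 14·15 + 6
  15 = 2·6 + 3
  6 = 2·3
so gcd(10437, 1110) = 3.
3 divides 9114, so solutions exist.
Back-substitute for Bézout coefficients:
  3 = 15 - 2·6
  ... = 1110·(-1401) + 10437·(149)
So 1110·(-1401) ≡ 3 (mod 10437); multiply by 3038: n ≡ -4256238 (mod 3479).
Smallest nonnegative: n = -4256238 mod 3479 = 2058.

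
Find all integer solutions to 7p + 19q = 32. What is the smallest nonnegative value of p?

gcd(19, 7) = 1.
1 divides 32, so solutions exist.
By Bézout, 7·(-8) + 19·(3) = 1.
Scale by 32/1 = 32: (p₀, q₀) = (-256, 96).
General solution: p = -256 + 19t, q = 96 - 7t for integer t.
p ≥ 0: smallest is -256 mod 19 = 10 (at t = 14), with q = -2.

10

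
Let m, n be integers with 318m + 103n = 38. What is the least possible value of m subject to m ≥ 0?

gcd(318, 103):
  318 = 3×103 + 9
  103 = 11×9 + 4
  9 = 2×4 + 1
  4 = 4×1
so gcd(318, 103) = 1.
1 divides 38, so solutions exist.
Back-substitute for Bézout coefficients:
  1 = 9 - 2×4
  ... = 318×(23) + 103×(-71)
Scale by 38/1 = 38: (m₀, n₀) = (874, -2698).
General solution: m = 874 + 103t, n = -2698 - 318t for integer t.
m ≥ 0: smallest is 874 mod 103 = 50 (at t = -8), with n = -154.

50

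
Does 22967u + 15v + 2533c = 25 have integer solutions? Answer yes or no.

yes

gcd(22967, 15) = 1  (22967 = 1531*15 + 2, 15 = 7*2 + 1, 2 = 2*1).
gcd(1, 2533) = 1.
1 divides 25, so integer solutions exist.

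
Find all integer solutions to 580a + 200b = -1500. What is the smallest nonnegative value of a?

5

gcd(580, 200) = 20  (580 = 2·200 + 180, 200 = 1·180 + 20, 180 = 9·20).
20 divides -1500, so solutions exist.
Back-substituting, 580·(-1) + 200·(3) = 20.
Scale by -1500/20 = -75: (a₀, b₀) = (75, -225).
General solution: a = 75 + 10t, b = -225 - 29t for integer t.
a ≥ 0: smallest is 75 mod 10 = 5 (at t = -7), with b = -22.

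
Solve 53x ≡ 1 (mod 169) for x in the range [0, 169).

118

gcd(169, 53) = 1.
By Bézout, 53*(-51) + 169*(16) = 1.
So 53*-51 ≡ 1 (mod 169), and -51 mod 169 = 118.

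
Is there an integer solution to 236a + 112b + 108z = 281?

no

gcd(236, 112):
  236 = 2×112 + 12
  112 = 9×12 + 4
  12 = 3×4
so gcd(236, 112) = 4.
gcd(4, 108) = 4.
4 does not divide 281 (remainder 1), so no integer solutions.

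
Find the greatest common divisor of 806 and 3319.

gcd(3319, 806) = 1  (3319 = 4·806 + 95, 806 = 8·95 + 46, 95 = 2·46 + 3, 46 = 15·3 + 1, 3 = 3·1).

1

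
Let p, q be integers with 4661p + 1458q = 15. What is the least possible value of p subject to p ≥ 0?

1011

gcd(4661, 1458) = 1  (4661 = 3*1458 + 287, 1458 = 5*287 + 23, 287 = 12*23 + 11, 23 = 2*11 + 1, 11 = 11*1).
1 divides 15, so solutions exist.
Back-substituting, 4661*(-127) + 1458*(406) = 1.
Scale by 15/1 = 15: (p₀, q₀) = (-1905, 6090).
General solution: p = -1905 + 1458t, q = 6090 - 4661t for integer t.
p ≥ 0: smallest is -1905 mod 1458 = 1011 (at t = 2), with q = -3232.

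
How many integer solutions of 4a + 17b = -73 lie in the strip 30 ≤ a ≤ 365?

20

gcd(17, 4) = 1  (17 = 4×4 + 1, 4 = 4×1).
Back-substituting, 4×(-4) + 17×(1) = 1.
Scale by -73: particular solution (292, -73); reduce a mod 17: (3, -5).
General solution: a = 3 + 17t, b = -5 - 4t for integer t.
30 ≤ 3 + 17t ≤ 365 gives t ∈ [2, 21], which is 20 values.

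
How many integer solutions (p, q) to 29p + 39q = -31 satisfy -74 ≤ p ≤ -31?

2

gcd(39, 29):
  39 = 1×29 + 10
  29 = 2×10 + 9
  10 = 1×9 + 1
  9 = 9×1
so gcd(39, 29) = 1.
Back-substitute for Bézout coefficients:
  1 = 10 - 1×9
  ... = 29×(-4) + 39×(3)
Scale by -31: particular solution (124, -93); reduce p mod 39: (7, -6).
General solution: p = 7 + 39t, q = -6 - 29t for integer t.
-74 ≤ 7 + 39t ≤ -31 gives t ∈ [-2, -1], which is 2 values.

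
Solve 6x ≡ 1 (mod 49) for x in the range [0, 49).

gcd(49, 6) = 1  (49 = 8·6 + 1, 6 = 6·1).
Back-substituting, 6·(-8) + 49·(1) = 1.
So 6·-8 ≡ 1 (mod 49), and -8 mod 49 = 41.

41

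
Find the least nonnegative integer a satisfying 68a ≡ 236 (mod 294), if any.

gcd(294, 68):
  294 = 4*68 + 22
  68 = 3*22 + 2
  22 = 11*2
so gcd(294, 68) = 2.
2 divides 236, so solutions exist.
Back-substitute for Bézout coefficients:
  2 = 68 - 3*22
  ... = 68*(13) + 294*(-3)
So 68*(13) ≡ 2 (mod 294); multiply by 118: a ≡ 1534 (mod 147).
Smallest nonnegative: a = 1534 mod 147 = 64.

64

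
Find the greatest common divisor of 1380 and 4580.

20

gcd(4580, 1380) = 20  (4580 = 3×1380 + 440, 1380 = 3×440 + 60, 440 = 7×60 + 20, 60 = 3×20).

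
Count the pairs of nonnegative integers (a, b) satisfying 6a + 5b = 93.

gcd(6, 5) = 1  (6 = 1·5 + 1, 5 = 5·1).
Back-substituting, 6·(1) + 5·(-1) = 1.
Scale by 93: one solution is (93, -93). Reduce a mod 5: (3, 15).
General: a = 3 + 5t, b = 15 - 6t.
a ≥ 0 ⇒ t ≥ 0; b ≥ 0 ⇒ t ≤ 2. So t ∈ [0, 2]: 3 solutions.

3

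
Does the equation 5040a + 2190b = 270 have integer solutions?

yes

gcd(5040, 2190):
  5040 = 2*2190 + 660
  2190 = 3*660 + 210
  660 = 3*210 + 30
  210 = 7*30
so gcd(5040, 2190) = 30.
30 divides 270, so integer solutions exist.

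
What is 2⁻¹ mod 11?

6

gcd(11, 2) = 1  (11 = 5*2 + 1, 2 = 2*1).
Back-substituting, 2*(-5) + 11*(1) = 1.
So 2*-5 ≡ 1 (mod 11), and -5 mod 11 = 6.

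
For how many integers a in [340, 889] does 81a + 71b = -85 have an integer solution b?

8

gcd(81, 71):
  81 = 1·71 + 10
  71 = 7·10 + 1
  10 = 10·1
so gcd(81, 71) = 1.
Back-substitute for Bézout coefficients:
  1 = 71 - 7·10
  ... = 81·(-7) + 71·(8)
Scale by -85: particular solution (595, -680); reduce a mod 71: (27, -32).
General solution: a = 27 + 71t, b = -32 - 81t for integer t.
340 ≤ 27 + 71t ≤ 889 gives t ∈ [5, 12], which is 8 values.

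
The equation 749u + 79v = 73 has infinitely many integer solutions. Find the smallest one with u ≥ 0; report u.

gcd(749, 79) = 1.
1 divides 73, so solutions exist.
By Bézout, 749×(-27) + 79×(256) = 1.
Scale by 73/1 = 73: (u₀, v₀) = (-1971, 18688).
General solution: u = -1971 + 79t, v = 18688 - 749t for integer t.
u ≥ 0: smallest is -1971 mod 79 = 4 (at t = 25), with v = -37.

4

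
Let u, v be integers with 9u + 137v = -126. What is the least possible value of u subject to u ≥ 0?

gcd(137, 9):
  137 = 15·9 + 2
  9 = 4·2 + 1
  2 = 2·1
so gcd(137, 9) = 1.
1 divides -126, so solutions exist.
Back-substitute for Bézout coefficients:
  1 = 9 - 4·2
  ... = 9·(61) + 137·(-4)
Scale by -126/1 = -126: (u₀, v₀) = (-7686, 504).
General solution: u = -7686 + 137t, v = 504 - 9t for integer t.
u ≥ 0: smallest is -7686 mod 137 = 123 (at t = 57), with v = -9.

123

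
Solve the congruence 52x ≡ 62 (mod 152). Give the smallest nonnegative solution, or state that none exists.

no solution

gcd(152, 52):
  152 = 2×52 + 48
  52 = 1×48 + 4
  48 = 12×4
so gcd(152, 52) = 4.
4 does not divide 62, so the congruence has no solution.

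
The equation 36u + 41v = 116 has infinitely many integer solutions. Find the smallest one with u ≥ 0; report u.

gcd(41, 36) = 1  (41 = 1·36 + 5, 36 = 7·5 + 1, 5 = 5·1).
1 divides 116, so solutions exist.
Back-substituting, 36·(8) + 41·(-7) = 1.
Scale by 116/1 = 116: (u₀, v₀) = (928, -812).
General solution: u = 928 + 41t, v = -812 - 36t for integer t.
u ≥ 0: smallest is 928 mod 41 = 26 (at t = -22), with v = -20.

26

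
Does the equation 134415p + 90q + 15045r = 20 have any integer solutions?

no

gcd(134415, 90):
  134415 = 1493×90 + 45
  90 = 2×45
so gcd(134415, 90) = 45.
gcd(45, 15045) = 15.
15 does not divide 20 (remainder 5), so no integer solutions.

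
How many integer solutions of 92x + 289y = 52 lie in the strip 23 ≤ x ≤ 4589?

15

gcd(289, 92):
  289 = 3*92 + 13
  92 = 7*13 + 1
  13 = 13*1
so gcd(289, 92) = 1.
Back-substitute for Bézout coefficients:
  1 = 92 - 7*13
  ... = 92*(22) + 289*(-7)
Scale by 52: particular solution (1144, -364); reduce x mod 289: (277, -88).
General solution: x = 277 + 289t, y = -88 - 92t for integer t.
23 ≤ 277 + 289t ≤ 4589 gives t ∈ [0, 14], which is 15 values.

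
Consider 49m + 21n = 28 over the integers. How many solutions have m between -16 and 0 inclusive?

gcd(49, 21) = 7.
By Bézout, 49·(1) + 21·(-2) = 7.
Particular solution: (1, -1).
General solution: m = 1 + 3t, n = -1 - 7t for integer t.
-16 ≤ 1 + 3t ≤ 0 gives t ∈ [-5, -1], which is 5 values.

5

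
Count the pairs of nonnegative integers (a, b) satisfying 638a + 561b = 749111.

gcd(638, 561) = 11  (638 = 1·561 + 77, 561 = 7·77 + 22, 77 = 3·22 + 11, 22 = 2·11).
Back-substituting, 638·(22) + 561·(-25) = 11.
Scale by 68101: one solution is (1498222, -1702525). Reduce a mod 51: (46, 1283).
General: a = 46 + 51t, b = 1283 - 58t.
a ≥ 0 ⇒ t ≥ 0; b ≥ 0 ⇒ t ≤ 22. So t ∈ [0, 22]: 23 solutions.

23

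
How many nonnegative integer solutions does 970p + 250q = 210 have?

0

gcd(970, 250) = 10  (970 = 3×250 + 220, 250 = 1×220 + 30, 220 = 7×30 + 10, 30 = 3×10).
Back-substituting, 970×(8) + 250×(-31) = 10.
Scale by 21: one solution is (168, -651). Reduce p mod 25: (18, -69).
General: p = 18 + 25t, q = -69 - 97t.
p ≥ 0 ⇒ t ≥ 0; q ≥ 0 ⇒ t ≤ -1. So t ∈ [0, -1]: 0 solutions.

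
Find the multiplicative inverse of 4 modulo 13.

gcd(13, 4) = 1  (13 = 3·4 + 1, 4 = 4·1).
Back-substituting, 4·(-3) + 13·(1) = 1.
So 4·-3 ≡ 1 (mod 13), and -3 mod 13 = 10.

10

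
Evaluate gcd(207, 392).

gcd(392, 207) = 1  (392 = 1·207 + 185, 207 = 1·185 + 22, 185 = 8·22 + 9, 22 = 2·9 + 4, 9 = 2·4 + 1, 4 = 4·1).

1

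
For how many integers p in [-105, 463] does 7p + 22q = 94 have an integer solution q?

25

gcd(22, 7) = 1  (22 = 3×7 + 1, 7 = 7×1).
Back-substituting, 7×(-3) + 22×(1) = 1.
Scale by 94: particular solution (-282, 94); reduce p mod 22: (4, 3).
General solution: p = 4 + 22t, q = 3 - 7t for integer t.
-105 ≤ 4 + 22t ≤ 463 gives t ∈ [-4, 20], which is 25 values.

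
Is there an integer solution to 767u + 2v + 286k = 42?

gcd(767, 2):
  767 = 383·2 + 1
  2 = 2·1
so gcd(767, 2) = 1.
gcd(1, 286) = 1.
1 divides 42, so integer solutions exist.

yes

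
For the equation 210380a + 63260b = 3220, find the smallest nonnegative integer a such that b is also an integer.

gcd(210380, 63260) = 20  (210380 = 3·63260 + 20600, 63260 = 3·20600 + 1460, 20600 = 14·1460 + 160, 1460 = 9·160 + 20, 160 = 8·20).
20 divides 3220, so solutions exist.
Back-substituting, 210380·(-390) + 63260·(1297) = 20.
Scale by 3220/20 = 161: (a₀, b₀) = (-62790, 208817).
General solution: a = -62790 + 3163t, b = 208817 - 10519t for integer t.
a ≥ 0: smallest is -62790 mod 3163 = 470 (at t = 20), with b = -1563.

470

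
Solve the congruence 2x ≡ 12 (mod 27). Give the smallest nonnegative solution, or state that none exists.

6

gcd(27, 2) = 1  (27 = 13*2 + 1, 2 = 2*1).
1 divides 12, so solutions exist.
Back-substituting, 2*(-13) + 27*(1) = 1.
So 2*(-13) ≡ 1 (mod 27); multiply by 12: x ≡ -156 (mod 27).
Smallest nonnegative: x = -156 mod 27 = 6.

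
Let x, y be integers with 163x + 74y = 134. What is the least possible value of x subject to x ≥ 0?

4

gcd(163, 74) = 1  (163 = 2×74 + 15, 74 = 4×15 + 14, 15 = 1×14 + 1, 14 = 14×1).
1 divides 134, so solutions exist.
Back-substituting, 163×(5) + 74×(-11) = 1.
Scale by 134/1 = 134: (x₀, y₀) = (670, -1474).
General solution: x = 670 + 74t, y = -1474 - 163t for integer t.
x ≥ 0: smallest is 670 mod 74 = 4 (at t = -9), with y = -7.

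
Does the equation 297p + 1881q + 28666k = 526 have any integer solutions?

gcd(1881, 297):
  1881 = 6·297 + 99
  297 = 3·99
so gcd(1881, 297) = 99.
gcd(99, 28666) = 11.
11 does not divide 526 (remainder 9), so no integer solutions.

no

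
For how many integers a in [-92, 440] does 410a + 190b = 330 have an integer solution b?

28

gcd(410, 190):
  410 = 2×190 + 30
  190 = 6×30 + 10
  30 = 3×10
so gcd(410, 190) = 10.
Back-substitute for Bézout coefficients:
  10 = 190 - 6×30
  ... = 410×(-6) + 190×(13)
Scale by 33: particular solution (-198, 429); reduce a mod 19: (11, -22).
General solution: a = 11 + 19t, b = -22 - 41t for integer t.
-92 ≤ 11 + 19t ≤ 440 gives t ∈ [-5, 22], which is 28 values.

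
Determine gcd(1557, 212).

gcd(1557, 212):
  1557 = 7*212 + 73
  212 = 2*73 + 66
  73 = 1*66 + 7
  66 = 9*7 + 3
  7 = 2*3 + 1
  3 = 3*1
so gcd(1557, 212) = 1.

1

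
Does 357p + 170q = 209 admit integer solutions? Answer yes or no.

gcd(357, 170):
  357 = 2*170 + 17
  170 = 10*17
so gcd(357, 170) = 17.
17 does not divide 209 (remainder 5), so no integer solutions.

no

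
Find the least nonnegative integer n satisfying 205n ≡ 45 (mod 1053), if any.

180

gcd(1053, 205) = 1  (1053 = 5·205 + 28, 205 = 7·28 + 9, 28 = 3·9 + 1, 9 = 9·1).
1 divides 45, so solutions exist.
Back-substituting, 205·(-113) + 1053·(22) = 1.
So 205·(-113) ≡ 1 (mod 1053); multiply by 45: n ≡ -5085 (mod 1053).
Smallest nonnegative: n = -5085 mod 1053 = 180.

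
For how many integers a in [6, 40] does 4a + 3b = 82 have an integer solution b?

12

gcd(4, 3) = 1  (4 = 1*3 + 1, 3 = 3*1).
Back-substituting, 4*(1) + 3*(-1) = 1.
Scale by 82: particular solution (82, -82); reduce a mod 3: (1, 26).
General solution: a = 1 + 3t, b = 26 - 4t for integer t.
6 ≤ 1 + 3t ≤ 40 gives t ∈ [2, 13], which is 12 values.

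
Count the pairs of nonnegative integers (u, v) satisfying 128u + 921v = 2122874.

18

gcd(921, 128) = 1  (921 = 7*128 + 25, 128 = 5*25 + 3, 25 = 8*3 + 1, 3 = 3*1).
Back-substituting, 128*(-295) + 921*(41) = 1.
Scale by 2122874: one solution is (-626247830, 87037834). Reduce u mod 921: (856, 2186).
General: u = 856 + 921t, v = 2186 - 128t.
u ≥ 0 ⇒ t ≥ 0; v ≥ 0 ⇒ t ≤ 17. So t ∈ [0, 17]: 18 solutions.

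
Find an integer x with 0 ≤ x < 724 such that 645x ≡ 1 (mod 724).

gcd(724, 645) = 1  (724 = 1·645 + 79, 645 = 8·79 + 13, 79 = 6·13 + 1, 13 = 13·1).
Back-substituting, 645·(-55) + 724·(49) = 1.
So 645·-55 ≡ 1 (mod 724), and -55 mod 724 = 669.

669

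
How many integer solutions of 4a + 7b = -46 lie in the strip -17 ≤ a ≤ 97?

17

gcd(7, 4):
  7 = 1·4 + 3
  4 = 1·3 + 1
  3 = 3·1
so gcd(7, 4) = 1.
Back-substitute for Bézout coefficients:
  1 = 4 - 1·3
  ... = 4·(2) + 7·(-1)
Scale by -46: particular solution (-92, 46); reduce a mod 7: (6, -10).
General solution: a = 6 + 7t, b = -10 - 4t for integer t.
-17 ≤ 6 + 7t ≤ 97 gives t ∈ [-3, 13], which is 17 values.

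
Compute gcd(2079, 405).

27

gcd(2079, 405):
  2079 = 5×405 + 54
  405 = 7×54 + 27
  54 = 2×27
so gcd(2079, 405) = 27.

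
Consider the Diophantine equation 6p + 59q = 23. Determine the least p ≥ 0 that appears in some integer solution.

gcd(59, 6):
  59 = 9·6 + 5
  6 = 1·5 + 1
  5 = 5·1
so gcd(59, 6) = 1.
1 divides 23, so solutions exist.
Back-substitute for Bézout coefficients:
  1 = 6 - 1·5
  ... = 6·(10) + 59·(-1)
Scale by 23/1 = 23: (p₀, q₀) = (230, -23).
General solution: p = 230 + 59t, q = -23 - 6t for integer t.
p ≥ 0: smallest is 230 mod 59 = 53 (at t = -3), with q = -5.

53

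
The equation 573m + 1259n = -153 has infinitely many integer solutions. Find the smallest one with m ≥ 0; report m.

1206

gcd(1259, 573) = 1.
1 divides -153, so solutions exist.
By Bézout, 573·(-156) + 1259·(71) = 1.
Scale by -153/1 = -153: (m₀, n₀) = (23868, -10863).
General solution: m = 23868 + 1259t, n = -10863 - 573t for integer t.
m ≥ 0: smallest is 23868 mod 1259 = 1206 (at t = -18), with n = -549.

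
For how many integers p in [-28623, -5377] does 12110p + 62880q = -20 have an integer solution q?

gcd(62880, 12110) = 10  (62880 = 5×12110 + 2330, 12110 = 5×2330 + 460, 2330 = 5×460 + 30, 460 = 15×30 + 10, 30 = 3×10).
Back-substituting, 12110×(2051) + 62880×(-395) = 10.
Scale by -2: particular solution (-4102, 790); reduce p mod 6288: (2186, -421).
General solution: p = 2186 + 6288t, q = -421 - 1211t for integer t.
-28623 ≤ 2186 + 6288t ≤ -5377 gives t ∈ [-4, -2], which is 3 values.

3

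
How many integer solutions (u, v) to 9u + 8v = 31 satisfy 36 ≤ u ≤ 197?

gcd(9, 8) = 1  (9 = 1·8 + 1, 8 = 8·1).
Back-substituting, 9·(1) + 8·(-1) = 1.
Scale by 31: particular solution (31, -31); reduce u mod 8: (7, -4).
General solution: u = 7 + 8t, v = -4 - 9t for integer t.
36 ≤ 7 + 8t ≤ 197 gives t ∈ [4, 23], which is 20 values.

20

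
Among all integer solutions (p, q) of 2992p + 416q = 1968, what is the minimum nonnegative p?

9

gcd(2992, 416) = 16  (2992 = 7·416 + 80, 416 = 5·80 + 16, 80 = 5·16).
16 divides 1968, so solutions exist.
Back-substituting, 2992·(-5) + 416·(36) = 16.
Scale by 1968/16 = 123: (p₀, q₀) = (-615, 4428).
General solution: p = -615 + 26t, q = 4428 - 187t for integer t.
p ≥ 0: smallest is -615 mod 26 = 9 (at t = 24), with q = -60.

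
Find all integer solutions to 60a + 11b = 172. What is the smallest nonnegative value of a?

gcd(60, 11) = 1.
1 divides 172, so solutions exist.
By Bézout, 60·(-2) + 11·(11) = 1.
Scale by 172/1 = 172: (a₀, b₀) = (-344, 1892).
General solution: a = -344 + 11t, b = 1892 - 60t for integer t.
a ≥ 0: smallest is -344 mod 11 = 8 (at t = 32), with b = -28.

8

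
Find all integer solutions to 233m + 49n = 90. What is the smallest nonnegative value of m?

gcd(233, 49) = 1  (233 = 4×49 + 37, 49 = 1×37 + 12, 37 = 3×12 + 1, 12 = 12×1).
1 divides 90, so solutions exist.
Back-substituting, 233×(4) + 49×(-19) = 1.
Scale by 90/1 = 90: (m₀, n₀) = (360, -1710).
General solution: m = 360 + 49t, n = -1710 - 233t for integer t.
m ≥ 0: smallest is 360 mod 49 = 17 (at t = -7), with n = -79.

17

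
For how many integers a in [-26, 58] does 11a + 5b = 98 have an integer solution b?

gcd(11, 5):
  11 = 2*5 + 1
  5 = 5*1
so gcd(11, 5) = 1.
Back-substitute for Bézout coefficients:
  1 = 11 - 2*5
  ... = 11*(1) + 5*(-2)
Scale by 98: particular solution (98, -196); reduce a mod 5: (3, 13).
General solution: a = 3 + 5t, b = 13 - 11t for integer t.
-26 ≤ 3 + 5t ≤ 58 gives t ∈ [-5, 11], which is 17 values.

17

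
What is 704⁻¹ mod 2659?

gcd(2659, 704) = 1  (2659 = 3*704 + 547, 704 = 1*547 + 157, 547 = 3*157 + 76, 157 = 2*76 + 5, 76 = 15*5 + 1, 5 = 5*1).
Back-substituting, 704*(-525) + 2659*(139) = 1.
So 704*-525 ≡ 1 (mod 2659), and -525 mod 2659 = 2134.

2134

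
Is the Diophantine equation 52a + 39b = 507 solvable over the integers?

yes

gcd(52, 39) = 13.
13 divides 507, so integer solutions exist.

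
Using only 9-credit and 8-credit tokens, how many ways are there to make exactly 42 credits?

Need nonnegative integers with 9j + 8k = 42.
gcd(9, 8) = 1, and 9·(1) + 8·(-1) = 1.
So (j₀, k₀) = (42, -42); general j = 42 + 8t, k = -42 - 9t.
j ≥ 0 ⇒ t ≥ -5; k ≥ 0 ⇒ t ≤ -5. That's 1 value of t.

1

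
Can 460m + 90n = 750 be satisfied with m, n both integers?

yes

gcd(460, 90) = 10  (460 = 5·90 + 10, 90 = 9·10).
10 divides 750, so integer solutions exist.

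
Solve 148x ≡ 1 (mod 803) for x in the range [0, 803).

548

gcd(803, 148) = 1  (803 = 5×148 + 63, 148 = 2×63 + 22, 63 = 2×22 + 19, 22 = 1×19 + 3, 19 = 6×3 + 1, 3 = 3×1).
Back-substituting, 148×(-255) + 803×(47) = 1.
So 148×-255 ≡ 1 (mod 803), and -255 mod 803 = 548.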